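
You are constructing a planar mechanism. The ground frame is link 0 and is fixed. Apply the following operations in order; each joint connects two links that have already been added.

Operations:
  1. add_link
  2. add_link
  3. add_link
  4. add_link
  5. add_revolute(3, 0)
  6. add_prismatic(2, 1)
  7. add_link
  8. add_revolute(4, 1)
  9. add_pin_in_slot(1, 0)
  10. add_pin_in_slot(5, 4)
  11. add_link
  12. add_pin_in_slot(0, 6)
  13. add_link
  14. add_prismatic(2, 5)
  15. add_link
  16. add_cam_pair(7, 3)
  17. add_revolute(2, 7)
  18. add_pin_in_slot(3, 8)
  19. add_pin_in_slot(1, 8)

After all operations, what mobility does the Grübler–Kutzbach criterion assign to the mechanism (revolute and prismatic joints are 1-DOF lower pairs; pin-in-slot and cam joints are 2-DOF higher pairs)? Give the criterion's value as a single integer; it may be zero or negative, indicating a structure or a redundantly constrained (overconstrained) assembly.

ground; <1,0,0>
#1 <2,0,0>
#2 <3,0,0>
#3 <4,0,0>
#4 <5,0,0>
R:3↔0 J1 <5,1,0>
P:2↔1 J1 <5,2,0>
#5 <6,2,0>
R:4↔1 J1 <6,3,0>
PS:1↔0 J2 <6,3,1>
PS:5↔4 J2 <6,3,2>
#6 <7,3,2>
PS:0↔6 J2 <7,3,3>
#7 <8,3,3>
P:2↔5 J1 <8,4,3>
#8 <9,4,3>
C:7↔3 J2 <9,4,4>
R:2↔7 J1 <9,5,4>
PS:3↔8 J2 <9,5,5>
PS:1↔8 J2 <9,5,6>
3×8 − 2×5 − 1×6 = 8

M = 8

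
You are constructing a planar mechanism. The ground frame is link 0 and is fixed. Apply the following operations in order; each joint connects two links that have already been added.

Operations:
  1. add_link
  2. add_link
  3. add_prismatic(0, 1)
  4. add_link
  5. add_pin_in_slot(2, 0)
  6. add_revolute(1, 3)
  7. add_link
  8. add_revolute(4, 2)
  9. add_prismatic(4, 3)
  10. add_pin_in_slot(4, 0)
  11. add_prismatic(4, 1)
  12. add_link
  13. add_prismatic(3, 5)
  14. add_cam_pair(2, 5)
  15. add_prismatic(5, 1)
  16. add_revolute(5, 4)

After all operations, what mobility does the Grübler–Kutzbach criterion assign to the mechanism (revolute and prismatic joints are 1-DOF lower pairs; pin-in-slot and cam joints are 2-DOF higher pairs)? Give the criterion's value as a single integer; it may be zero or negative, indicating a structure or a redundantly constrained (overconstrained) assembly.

M = -4

ground; <1,0,0>
#1 <2,0,0>
#2 <3,0,0>
P:0↔1 J1 <3,1,0>
#3 <4,1,0>
PS:2↔0 J2 <4,1,1>
R:1↔3 J1 <4,2,1>
#4 <5,2,1>
R:4↔2 J1 <5,3,1>
P:4↔3 J1 <5,4,1>
PS:4↔0 J2 <5,4,2>
P:4↔1 J1 <5,5,2>
#5 <6,5,2>
P:3↔5 J1 <6,6,2>
C:2↔5 J2 <6,6,3>
P:5↔1 J1 <6,7,3>
R:5↔4 J1 <6,8,3>
3×5 − 2×8 − 1×3 = -4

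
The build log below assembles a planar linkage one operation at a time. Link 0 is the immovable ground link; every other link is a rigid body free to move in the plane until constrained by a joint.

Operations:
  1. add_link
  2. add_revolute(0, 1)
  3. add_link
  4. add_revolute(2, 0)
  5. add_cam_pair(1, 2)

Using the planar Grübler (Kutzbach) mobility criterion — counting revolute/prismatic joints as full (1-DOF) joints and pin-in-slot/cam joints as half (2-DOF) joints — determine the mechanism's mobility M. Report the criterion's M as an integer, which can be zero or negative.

link 0 = ground. State L|J1|J2 = 1|0|0
+link1  2|0|0
R(0,1) f=1→J1  2|1|0
+link2  3|1|0
R(2,0) f=1→J1  3|2|0
C(1,2) f=2→J2  3|2|1
M = 3(3−1)−2·2−1 = 6−4−1 = 1

M = 1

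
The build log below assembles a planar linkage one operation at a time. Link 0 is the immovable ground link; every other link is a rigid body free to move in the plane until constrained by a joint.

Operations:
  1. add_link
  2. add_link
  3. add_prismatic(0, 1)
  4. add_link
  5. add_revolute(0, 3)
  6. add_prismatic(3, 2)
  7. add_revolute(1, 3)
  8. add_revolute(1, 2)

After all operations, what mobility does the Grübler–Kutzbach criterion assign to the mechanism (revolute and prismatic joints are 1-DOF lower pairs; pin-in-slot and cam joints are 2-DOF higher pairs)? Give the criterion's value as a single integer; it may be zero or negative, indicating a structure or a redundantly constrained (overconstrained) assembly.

(L,J1,J2)=(1,0,0); link0 fixed
link1: (2,0,0)
link2: (3,0,0)
P 0-1 [J1]: (3,1,0)
link3: (4,1,0)
R 0-3 [J1]: (4,2,0)
P 3-2 [J1]: (4,3,0)
R 1-3 [J1]: (4,4,0)
R 1-2 [J1]: (4,5,0)
Grübler: 3·3 − 2·5 − 0 = -1

M = -1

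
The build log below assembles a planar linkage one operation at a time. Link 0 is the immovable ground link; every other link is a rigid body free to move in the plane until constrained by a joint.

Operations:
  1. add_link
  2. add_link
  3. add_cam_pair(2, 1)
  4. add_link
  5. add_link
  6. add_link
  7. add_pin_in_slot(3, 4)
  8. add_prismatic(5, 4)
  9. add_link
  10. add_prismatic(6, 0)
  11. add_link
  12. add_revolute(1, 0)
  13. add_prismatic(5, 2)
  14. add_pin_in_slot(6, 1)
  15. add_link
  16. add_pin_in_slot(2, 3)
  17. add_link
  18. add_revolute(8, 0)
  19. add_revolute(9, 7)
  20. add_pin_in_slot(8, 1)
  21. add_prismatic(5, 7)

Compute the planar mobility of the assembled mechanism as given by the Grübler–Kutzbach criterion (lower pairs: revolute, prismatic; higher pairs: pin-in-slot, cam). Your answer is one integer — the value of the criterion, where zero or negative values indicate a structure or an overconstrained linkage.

[1;0;0] (link 0 is ground)
L+ [2;0;0]
L+ [3;0;0]
C(2,1)∈J2 [3;0;1]
L+ [4;0;1]
L+ [5;0;1]
L+ [6;0;1]
PS(3,4)∈J2 [6;0;2]
P(5,4)∈J1 [6;1;2]
L+ [7;1;2]
P(6,0)∈J1 [7;2;2]
L+ [8;2;2]
R(1,0)∈J1 [8;3;2]
P(5,2)∈J1 [8;4;2]
PS(6,1)∈J2 [8;4;3]
L+ [9;4;3]
PS(2,3)∈J2 [9;4;4]
L+ [10;4;4]
R(8,0)∈J1 [10;5;4]
R(9,7)∈J1 [10;6;4]
PS(8,1)∈J2 [10;6;5]
P(5,7)∈J1 [10;7;5]
mobility = 27 − 14 − 5 = 8

M = 8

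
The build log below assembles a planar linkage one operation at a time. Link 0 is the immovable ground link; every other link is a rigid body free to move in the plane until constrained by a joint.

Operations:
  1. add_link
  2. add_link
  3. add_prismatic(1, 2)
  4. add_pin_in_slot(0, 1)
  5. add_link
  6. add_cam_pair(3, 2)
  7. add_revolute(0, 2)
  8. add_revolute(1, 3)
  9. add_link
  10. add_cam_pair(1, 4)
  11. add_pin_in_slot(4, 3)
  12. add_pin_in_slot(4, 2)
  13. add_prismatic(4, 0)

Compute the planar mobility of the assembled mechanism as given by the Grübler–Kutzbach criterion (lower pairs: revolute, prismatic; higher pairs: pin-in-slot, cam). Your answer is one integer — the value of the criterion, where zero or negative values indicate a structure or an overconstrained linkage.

link 0 = ground. State L|J1|J2 = 1|0|0
+link1  2|0|0
+link2  3|0|0
P(1,2) f=1→J1  3|1|0
PS(0,1) f=2→J2  3|1|1
+link3  4|1|1
C(3,2) f=2→J2  4|1|2
R(0,2) f=1→J1  4|2|2
R(1,3) f=1→J1  4|3|2
+link4  5|3|2
C(1,4) f=2→J2  5|3|3
PS(4,3) f=2→J2  5|3|4
PS(4,2) f=2→J2  5|3|5
P(4,0) f=1→J1  5|4|5
M = 3(5−1)−2·4−5 = 12−8−5 = -1

M = -1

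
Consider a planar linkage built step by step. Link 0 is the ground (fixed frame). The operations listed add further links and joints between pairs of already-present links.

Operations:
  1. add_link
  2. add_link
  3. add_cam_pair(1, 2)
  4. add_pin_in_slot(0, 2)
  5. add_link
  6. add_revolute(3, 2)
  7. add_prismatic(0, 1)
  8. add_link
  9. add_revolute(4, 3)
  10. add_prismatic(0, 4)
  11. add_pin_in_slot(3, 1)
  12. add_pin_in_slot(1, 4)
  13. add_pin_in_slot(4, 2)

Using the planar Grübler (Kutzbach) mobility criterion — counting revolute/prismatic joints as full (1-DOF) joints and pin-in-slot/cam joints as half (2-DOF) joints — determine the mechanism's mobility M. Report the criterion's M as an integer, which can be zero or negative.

M = -1

(L,J1,J2)=(1,0,0); link0 fixed
link1: (2,0,0)
link2: (3,0,0)
C 1-2 [J2]: (3,0,1)
PS 0-2 [J2]: (3,0,2)
link3: (4,0,2)
R 3-2 [J1]: (4,1,2)
P 0-1 [J1]: (4,2,2)
link4: (5,2,2)
R 4-3 [J1]: (5,3,2)
P 0-4 [J1]: (5,4,2)
PS 3-1 [J2]: (5,4,3)
PS 1-4 [J2]: (5,4,4)
PS 4-2 [J2]: (5,4,5)
Grübler: 3·4 − 2·4 − 5 = -1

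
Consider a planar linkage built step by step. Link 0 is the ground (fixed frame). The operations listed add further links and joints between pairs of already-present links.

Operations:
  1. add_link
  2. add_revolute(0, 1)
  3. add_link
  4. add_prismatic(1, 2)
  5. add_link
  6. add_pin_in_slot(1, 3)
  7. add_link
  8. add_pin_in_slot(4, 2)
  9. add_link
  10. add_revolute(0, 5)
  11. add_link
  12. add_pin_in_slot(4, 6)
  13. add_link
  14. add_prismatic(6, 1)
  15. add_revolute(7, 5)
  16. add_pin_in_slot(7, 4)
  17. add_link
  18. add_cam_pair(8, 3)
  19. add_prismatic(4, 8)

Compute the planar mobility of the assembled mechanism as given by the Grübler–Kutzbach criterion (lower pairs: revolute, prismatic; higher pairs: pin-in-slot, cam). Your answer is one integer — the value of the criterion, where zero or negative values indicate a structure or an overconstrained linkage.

M = 7

L=1 J1=0 J2=0
add link → L=2 J1=0 J2=0
R@0,1 dof=1 J1 → L=2 J1=1 J2=0
add link → L=3 J1=1 J2=0
P@1,2 dof=1 J1 → L=3 J1=2 J2=0
add link → L=4 J1=2 J2=0
PS@1,3 dof=2 J2 → L=4 J1=2 J2=1
add link → L=5 J1=2 J2=1
PS@4,2 dof=2 J2 → L=5 J1=2 J2=2
add link → L=6 J1=2 J2=2
R@0,5 dof=1 J1 → L=6 J1=3 J2=2
add link → L=7 J1=3 J2=2
PS@4,6 dof=2 J2 → L=7 J1=3 J2=3
add link → L=8 J1=3 J2=3
P@6,1 dof=1 J1 → L=8 J1=4 J2=3
R@7,5 dof=1 J1 → L=8 J1=5 J2=3
PS@7,4 dof=2 J2 → L=8 J1=5 J2=4
add link → L=9 J1=5 J2=4
C@8,3 dof=2 J2 → L=9 J1=5 J2=5
P@4,8 dof=1 J1 → L=9 J1=6 J2=5
M=3(L−1)−2J1−J2=3·8−2·6−5=7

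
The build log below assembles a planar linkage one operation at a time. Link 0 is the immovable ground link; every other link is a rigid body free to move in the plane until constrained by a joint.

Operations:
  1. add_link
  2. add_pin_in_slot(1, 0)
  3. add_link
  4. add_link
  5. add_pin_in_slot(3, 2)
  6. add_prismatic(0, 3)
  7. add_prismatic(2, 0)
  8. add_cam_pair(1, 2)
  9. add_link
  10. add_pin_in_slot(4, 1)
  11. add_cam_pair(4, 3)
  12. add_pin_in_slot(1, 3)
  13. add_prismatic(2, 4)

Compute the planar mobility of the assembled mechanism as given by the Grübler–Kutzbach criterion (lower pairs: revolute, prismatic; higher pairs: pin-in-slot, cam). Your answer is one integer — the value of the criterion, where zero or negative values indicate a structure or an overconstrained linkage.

M = 0

(L,J1,J2)=(1,0,0); link0 fixed
link1: (2,0,0)
PS 1-0 [J2]: (2,0,1)
link2: (3,0,1)
link3: (4,0,1)
PS 3-2 [J2]: (4,0,2)
P 0-3 [J1]: (4,1,2)
P 2-0 [J1]: (4,2,2)
C 1-2 [J2]: (4,2,3)
link4: (5,2,3)
PS 4-1 [J2]: (5,2,4)
C 4-3 [J2]: (5,2,5)
PS 1-3 [J2]: (5,2,6)
P 2-4 [J1]: (5,3,6)
Grübler: 3·4 − 2·3 − 6 = 0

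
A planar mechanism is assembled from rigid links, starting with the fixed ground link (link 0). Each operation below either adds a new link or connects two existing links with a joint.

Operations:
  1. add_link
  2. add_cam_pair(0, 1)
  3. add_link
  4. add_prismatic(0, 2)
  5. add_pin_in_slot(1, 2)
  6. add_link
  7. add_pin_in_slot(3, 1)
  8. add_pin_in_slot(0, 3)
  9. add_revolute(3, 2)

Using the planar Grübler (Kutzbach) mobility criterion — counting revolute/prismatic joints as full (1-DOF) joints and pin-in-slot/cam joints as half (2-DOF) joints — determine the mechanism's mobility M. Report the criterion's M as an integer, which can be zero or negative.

M = 1

[1;0;0] (link 0 is ground)
L+ [2;0;0]
C(0,1)∈J2 [2;0;1]
L+ [3;0;1]
P(0,2)∈J1 [3;1;1]
PS(1,2)∈J2 [3;1;2]
L+ [4;1;2]
PS(3,1)∈J2 [4;1;3]
PS(0,3)∈J2 [4;1;4]
R(3,2)∈J1 [4;2;4]
mobility = 9 − 4 − 4 = 1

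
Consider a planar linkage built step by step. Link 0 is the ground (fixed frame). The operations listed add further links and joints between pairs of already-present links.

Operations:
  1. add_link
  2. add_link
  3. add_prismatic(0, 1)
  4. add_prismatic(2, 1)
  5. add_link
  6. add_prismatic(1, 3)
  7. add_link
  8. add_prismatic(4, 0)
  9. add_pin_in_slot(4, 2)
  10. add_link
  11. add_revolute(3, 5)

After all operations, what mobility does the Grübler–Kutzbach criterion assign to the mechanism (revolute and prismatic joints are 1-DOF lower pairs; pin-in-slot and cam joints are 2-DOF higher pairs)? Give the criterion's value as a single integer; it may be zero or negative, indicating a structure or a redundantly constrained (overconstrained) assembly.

ground; <1,0,0>
#1 <2,0,0>
#2 <3,0,0>
P:0↔1 J1 <3,1,0>
P:2↔1 J1 <3,2,0>
#3 <4,2,0>
P:1↔3 J1 <4,3,0>
#4 <5,3,0>
P:4↔0 J1 <5,4,0>
PS:4↔2 J2 <5,4,1>
#5 <6,4,1>
R:3↔5 J1 <6,5,1>
3×5 − 2×5 − 1×1 = 4

M = 4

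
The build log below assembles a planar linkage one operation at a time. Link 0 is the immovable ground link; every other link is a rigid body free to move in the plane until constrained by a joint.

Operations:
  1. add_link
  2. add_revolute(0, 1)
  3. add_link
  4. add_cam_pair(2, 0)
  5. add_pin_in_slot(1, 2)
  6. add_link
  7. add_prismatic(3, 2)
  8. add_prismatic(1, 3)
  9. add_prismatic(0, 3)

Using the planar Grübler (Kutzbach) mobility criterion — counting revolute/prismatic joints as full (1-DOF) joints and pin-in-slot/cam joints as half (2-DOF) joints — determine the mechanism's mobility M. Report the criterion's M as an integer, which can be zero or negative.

L=1 J1=0 J2=0
add link → L=2 J1=0 J2=0
R@0,1 dof=1 J1 → L=2 J1=1 J2=0
add link → L=3 J1=1 J2=0
C@2,0 dof=2 J2 → L=3 J1=1 J2=1
PS@1,2 dof=2 J2 → L=3 J1=1 J2=2
add link → L=4 J1=1 J2=2
P@3,2 dof=1 J1 → L=4 J1=2 J2=2
P@1,3 dof=1 J1 → L=4 J1=3 J2=2
P@0,3 dof=1 J1 → L=4 J1=4 J2=2
M=3(L−1)−2J1−J2=3·3−2·4−2=-1

M = -1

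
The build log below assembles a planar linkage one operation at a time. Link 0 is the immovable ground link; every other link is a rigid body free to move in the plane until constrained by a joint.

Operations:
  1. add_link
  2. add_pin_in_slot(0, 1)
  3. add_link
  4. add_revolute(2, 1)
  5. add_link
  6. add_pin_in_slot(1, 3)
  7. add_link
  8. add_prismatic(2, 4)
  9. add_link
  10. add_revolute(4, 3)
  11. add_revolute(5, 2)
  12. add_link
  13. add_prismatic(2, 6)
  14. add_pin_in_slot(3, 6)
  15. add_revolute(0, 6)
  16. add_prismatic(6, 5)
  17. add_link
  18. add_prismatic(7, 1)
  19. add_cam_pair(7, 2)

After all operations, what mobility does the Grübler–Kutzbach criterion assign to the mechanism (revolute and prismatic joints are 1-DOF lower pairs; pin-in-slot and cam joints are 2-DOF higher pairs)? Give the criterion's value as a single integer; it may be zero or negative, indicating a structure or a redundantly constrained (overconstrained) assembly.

[1;0;0] (link 0 is ground)
L+ [2;0;0]
PS(0,1)∈J2 [2;0;1]
L+ [3;0;1]
R(2,1)∈J1 [3;1;1]
L+ [4;1;1]
PS(1,3)∈J2 [4;1;2]
L+ [5;1;2]
P(2,4)∈J1 [5;2;2]
L+ [6;2;2]
R(4,3)∈J1 [6;3;2]
R(5,2)∈J1 [6;4;2]
L+ [7;4;2]
P(2,6)∈J1 [7;5;2]
PS(3,6)∈J2 [7;5;3]
R(0,6)∈J1 [7;6;3]
P(6,5)∈J1 [7;7;3]
L+ [8;7;3]
P(7,1)∈J1 [8;8;3]
C(7,2)∈J2 [8;8;4]
mobility = 21 − 16 − 4 = 1

M = 1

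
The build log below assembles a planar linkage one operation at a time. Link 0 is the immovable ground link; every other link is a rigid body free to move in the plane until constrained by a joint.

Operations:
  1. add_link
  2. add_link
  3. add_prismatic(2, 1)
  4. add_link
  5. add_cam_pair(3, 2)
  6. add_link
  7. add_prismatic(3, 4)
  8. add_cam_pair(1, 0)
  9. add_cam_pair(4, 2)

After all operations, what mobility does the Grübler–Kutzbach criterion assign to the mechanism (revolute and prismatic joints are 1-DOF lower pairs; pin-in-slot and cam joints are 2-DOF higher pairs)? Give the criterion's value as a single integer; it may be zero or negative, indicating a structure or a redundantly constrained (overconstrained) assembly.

M = 5

(L,J1,J2)=(1,0,0); link0 fixed
link1: (2,0,0)
link2: (3,0,0)
P 2-1 [J1]: (3,1,0)
link3: (4,1,0)
C 3-2 [J2]: (4,1,1)
link4: (5,1,1)
P 3-4 [J1]: (5,2,1)
C 1-0 [J2]: (5,2,2)
C 4-2 [J2]: (5,2,3)
Grübler: 3·4 − 2·2 − 3 = 5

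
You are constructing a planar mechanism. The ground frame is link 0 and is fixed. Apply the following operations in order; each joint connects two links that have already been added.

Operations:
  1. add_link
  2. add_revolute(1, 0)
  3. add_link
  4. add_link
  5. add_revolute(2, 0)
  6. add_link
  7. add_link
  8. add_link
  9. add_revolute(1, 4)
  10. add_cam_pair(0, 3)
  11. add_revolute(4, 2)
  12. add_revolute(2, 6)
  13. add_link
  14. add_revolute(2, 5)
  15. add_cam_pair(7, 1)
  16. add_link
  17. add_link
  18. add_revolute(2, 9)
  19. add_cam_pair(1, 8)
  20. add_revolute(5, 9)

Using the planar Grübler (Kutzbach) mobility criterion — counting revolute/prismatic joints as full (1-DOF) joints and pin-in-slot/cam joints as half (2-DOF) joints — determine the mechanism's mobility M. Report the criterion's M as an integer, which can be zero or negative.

M = 8

(L,J1,J2)=(1,0,0); link0 fixed
link1: (2,0,0)
R 1-0 [J1]: (2,1,0)
link2: (3,1,0)
link3: (4,1,0)
R 2-0 [J1]: (4,2,0)
link4: (5,2,0)
link5: (6,2,0)
link6: (7,2,0)
R 1-4 [J1]: (7,3,0)
C 0-3 [J2]: (7,3,1)
R 4-2 [J1]: (7,4,1)
R 2-6 [J1]: (7,5,1)
link7: (8,5,1)
R 2-5 [J1]: (8,6,1)
C 7-1 [J2]: (8,6,2)
link8: (9,6,2)
link9: (10,6,2)
R 2-9 [J1]: (10,7,2)
C 1-8 [J2]: (10,7,3)
R 5-9 [J1]: (10,8,3)
Grübler: 3·9 − 2·8 − 3 = 8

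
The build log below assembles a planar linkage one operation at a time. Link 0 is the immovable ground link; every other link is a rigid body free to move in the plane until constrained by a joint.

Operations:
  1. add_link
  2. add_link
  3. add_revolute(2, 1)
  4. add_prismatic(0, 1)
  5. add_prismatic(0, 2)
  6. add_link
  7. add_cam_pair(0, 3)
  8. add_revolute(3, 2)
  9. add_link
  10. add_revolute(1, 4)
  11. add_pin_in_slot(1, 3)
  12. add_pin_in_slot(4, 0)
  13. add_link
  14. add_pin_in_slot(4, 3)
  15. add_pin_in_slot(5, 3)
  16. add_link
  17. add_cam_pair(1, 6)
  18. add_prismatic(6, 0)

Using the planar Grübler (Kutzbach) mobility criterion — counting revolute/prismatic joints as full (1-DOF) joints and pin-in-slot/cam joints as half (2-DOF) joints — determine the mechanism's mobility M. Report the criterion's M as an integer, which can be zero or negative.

ground; <1,0,0>
#1 <2,0,0>
#2 <3,0,0>
R:2↔1 J1 <3,1,0>
P:0↔1 J1 <3,2,0>
P:0↔2 J1 <3,3,0>
#3 <4,3,0>
C:0↔3 J2 <4,3,1>
R:3↔2 J1 <4,4,1>
#4 <5,4,1>
R:1↔4 J1 <5,5,1>
PS:1↔3 J2 <5,5,2>
PS:4↔0 J2 <5,5,3>
#5 <6,5,3>
PS:4↔3 J2 <6,5,4>
PS:5↔3 J2 <6,5,5>
#6 <7,5,5>
C:1↔6 J2 <7,5,6>
P:6↔0 J1 <7,6,6>
3×6 − 2×6 − 1×6 = 0

M = 0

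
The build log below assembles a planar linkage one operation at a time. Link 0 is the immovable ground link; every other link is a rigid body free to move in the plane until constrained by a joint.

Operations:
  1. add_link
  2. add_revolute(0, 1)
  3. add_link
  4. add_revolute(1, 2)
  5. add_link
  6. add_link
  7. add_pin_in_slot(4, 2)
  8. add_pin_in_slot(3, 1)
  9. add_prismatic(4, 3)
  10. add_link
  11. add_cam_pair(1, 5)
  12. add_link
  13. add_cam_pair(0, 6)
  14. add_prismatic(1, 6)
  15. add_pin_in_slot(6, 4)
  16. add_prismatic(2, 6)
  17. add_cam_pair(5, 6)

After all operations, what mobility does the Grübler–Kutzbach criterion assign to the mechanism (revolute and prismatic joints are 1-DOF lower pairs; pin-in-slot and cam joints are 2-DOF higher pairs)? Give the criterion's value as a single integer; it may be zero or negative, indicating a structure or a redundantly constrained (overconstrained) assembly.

M = 2

(L,J1,J2)=(1,0,0); link0 fixed
link1: (2,0,0)
R 0-1 [J1]: (2,1,0)
link2: (3,1,0)
R 1-2 [J1]: (3,2,0)
link3: (4,2,0)
link4: (5,2,0)
PS 4-2 [J2]: (5,2,1)
PS 3-1 [J2]: (5,2,2)
P 4-3 [J1]: (5,3,2)
link5: (6,3,2)
C 1-5 [J2]: (6,3,3)
link6: (7,3,3)
C 0-6 [J2]: (7,3,4)
P 1-6 [J1]: (7,4,4)
PS 6-4 [J2]: (7,4,5)
P 2-6 [J1]: (7,5,5)
C 5-6 [J2]: (7,5,6)
Grübler: 3·6 − 2·5 − 6 = 2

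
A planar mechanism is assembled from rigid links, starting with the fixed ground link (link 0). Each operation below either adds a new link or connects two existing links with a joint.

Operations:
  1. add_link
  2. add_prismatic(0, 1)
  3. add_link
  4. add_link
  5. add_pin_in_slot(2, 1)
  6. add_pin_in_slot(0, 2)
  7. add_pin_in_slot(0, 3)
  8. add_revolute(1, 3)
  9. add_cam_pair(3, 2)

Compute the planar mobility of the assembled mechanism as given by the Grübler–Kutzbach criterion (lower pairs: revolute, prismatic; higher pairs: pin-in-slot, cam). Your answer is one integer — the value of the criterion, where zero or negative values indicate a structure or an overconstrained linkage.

M = 1

link 0 = ground. State L|J1|J2 = 1|0|0
+link1  2|0|0
P(0,1) f=1→J1  2|1|0
+link2  3|1|0
+link3  4|1|0
PS(2,1) f=2→J2  4|1|1
PS(0,2) f=2→J2  4|1|2
PS(0,3) f=2→J2  4|1|3
R(1,3) f=1→J1  4|2|3
C(3,2) f=2→J2  4|2|4
M = 3(4−1)−2·2−4 = 9−4−4 = 1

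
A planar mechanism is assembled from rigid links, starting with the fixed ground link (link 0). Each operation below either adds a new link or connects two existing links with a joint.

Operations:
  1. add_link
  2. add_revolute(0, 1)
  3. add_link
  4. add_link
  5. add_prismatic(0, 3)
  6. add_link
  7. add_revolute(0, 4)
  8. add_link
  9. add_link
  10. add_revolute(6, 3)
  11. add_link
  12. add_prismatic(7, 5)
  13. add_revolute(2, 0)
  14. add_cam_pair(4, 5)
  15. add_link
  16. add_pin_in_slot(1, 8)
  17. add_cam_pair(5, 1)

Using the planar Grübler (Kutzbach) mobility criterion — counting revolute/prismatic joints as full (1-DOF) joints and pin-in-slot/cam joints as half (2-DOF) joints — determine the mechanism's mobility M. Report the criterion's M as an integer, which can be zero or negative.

M = 9

L=1 J1=0 J2=0
add link → L=2 J1=0 J2=0
R@0,1 dof=1 J1 → L=2 J1=1 J2=0
add link → L=3 J1=1 J2=0
add link → L=4 J1=1 J2=0
P@0,3 dof=1 J1 → L=4 J1=2 J2=0
add link → L=5 J1=2 J2=0
R@0,4 dof=1 J1 → L=5 J1=3 J2=0
add link → L=6 J1=3 J2=0
add link → L=7 J1=3 J2=0
R@6,3 dof=1 J1 → L=7 J1=4 J2=0
add link → L=8 J1=4 J2=0
P@7,5 dof=1 J1 → L=8 J1=5 J2=0
R@2,0 dof=1 J1 → L=8 J1=6 J2=0
C@4,5 dof=2 J2 → L=8 J1=6 J2=1
add link → L=9 J1=6 J2=1
PS@1,8 dof=2 J2 → L=9 J1=6 J2=2
C@5,1 dof=2 J2 → L=9 J1=6 J2=3
M=3(L−1)−2J1−J2=3·8−2·6−3=9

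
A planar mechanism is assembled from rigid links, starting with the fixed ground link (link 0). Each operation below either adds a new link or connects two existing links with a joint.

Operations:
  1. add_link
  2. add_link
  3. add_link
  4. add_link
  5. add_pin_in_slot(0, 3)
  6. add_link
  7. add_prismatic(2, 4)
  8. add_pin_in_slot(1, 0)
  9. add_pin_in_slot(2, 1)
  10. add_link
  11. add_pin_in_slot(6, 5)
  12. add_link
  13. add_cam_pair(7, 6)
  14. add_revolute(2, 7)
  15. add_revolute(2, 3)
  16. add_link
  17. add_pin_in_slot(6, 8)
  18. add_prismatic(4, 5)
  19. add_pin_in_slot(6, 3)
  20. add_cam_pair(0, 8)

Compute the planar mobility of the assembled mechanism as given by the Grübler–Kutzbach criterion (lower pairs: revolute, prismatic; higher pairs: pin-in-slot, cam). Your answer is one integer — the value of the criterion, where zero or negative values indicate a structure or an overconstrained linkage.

M = 8

L=1 J1=0 J2=0
add link → L=2 J1=0 J2=0
add link → L=3 J1=0 J2=0
add link → L=4 J1=0 J2=0
add link → L=5 J1=0 J2=0
PS@0,3 dof=2 J2 → L=5 J1=0 J2=1
add link → L=6 J1=0 J2=1
P@2,4 dof=1 J1 → L=6 J1=1 J2=1
PS@1,0 dof=2 J2 → L=6 J1=1 J2=2
PS@2,1 dof=2 J2 → L=6 J1=1 J2=3
add link → L=7 J1=1 J2=3
PS@6,5 dof=2 J2 → L=7 J1=1 J2=4
add link → L=8 J1=1 J2=4
C@7,6 dof=2 J2 → L=8 J1=1 J2=5
R@2,7 dof=1 J1 → L=8 J1=2 J2=5
R@2,3 dof=1 J1 → L=8 J1=3 J2=5
add link → L=9 J1=3 J2=5
PS@6,8 dof=2 J2 → L=9 J1=3 J2=6
P@4,5 dof=1 J1 → L=9 J1=4 J2=6
PS@6,3 dof=2 J2 → L=9 J1=4 J2=7
C@0,8 dof=2 J2 → L=9 J1=4 J2=8
M=3(L−1)−2J1−J2=3·8−2·4−8=8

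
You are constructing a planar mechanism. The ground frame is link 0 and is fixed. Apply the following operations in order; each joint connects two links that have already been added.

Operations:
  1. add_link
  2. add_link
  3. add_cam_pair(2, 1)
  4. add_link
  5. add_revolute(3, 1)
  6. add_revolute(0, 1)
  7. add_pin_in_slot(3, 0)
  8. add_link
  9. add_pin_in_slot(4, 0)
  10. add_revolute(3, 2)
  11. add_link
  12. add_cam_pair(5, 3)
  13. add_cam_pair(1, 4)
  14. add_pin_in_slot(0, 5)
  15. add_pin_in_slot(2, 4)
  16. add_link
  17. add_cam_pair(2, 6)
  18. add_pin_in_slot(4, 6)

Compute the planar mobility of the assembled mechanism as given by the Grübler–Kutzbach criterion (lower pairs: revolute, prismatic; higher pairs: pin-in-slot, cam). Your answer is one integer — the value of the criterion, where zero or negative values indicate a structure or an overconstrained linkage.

ground; <1,0,0>
#1 <2,0,0>
#2 <3,0,0>
C:2↔1 J2 <3,0,1>
#3 <4,0,1>
R:3↔1 J1 <4,1,1>
R:0↔1 J1 <4,2,1>
PS:3↔0 J2 <4,2,2>
#4 <5,2,2>
PS:4↔0 J2 <5,2,3>
R:3↔2 J1 <5,3,3>
#5 <6,3,3>
C:5↔3 J2 <6,3,4>
C:1↔4 J2 <6,3,5>
PS:0↔5 J2 <6,3,6>
PS:2↔4 J2 <6,3,7>
#6 <7,3,7>
C:2↔6 J2 <7,3,8>
PS:4↔6 J2 <7,3,9>
3×6 − 2×3 − 1×9 = 3

M = 3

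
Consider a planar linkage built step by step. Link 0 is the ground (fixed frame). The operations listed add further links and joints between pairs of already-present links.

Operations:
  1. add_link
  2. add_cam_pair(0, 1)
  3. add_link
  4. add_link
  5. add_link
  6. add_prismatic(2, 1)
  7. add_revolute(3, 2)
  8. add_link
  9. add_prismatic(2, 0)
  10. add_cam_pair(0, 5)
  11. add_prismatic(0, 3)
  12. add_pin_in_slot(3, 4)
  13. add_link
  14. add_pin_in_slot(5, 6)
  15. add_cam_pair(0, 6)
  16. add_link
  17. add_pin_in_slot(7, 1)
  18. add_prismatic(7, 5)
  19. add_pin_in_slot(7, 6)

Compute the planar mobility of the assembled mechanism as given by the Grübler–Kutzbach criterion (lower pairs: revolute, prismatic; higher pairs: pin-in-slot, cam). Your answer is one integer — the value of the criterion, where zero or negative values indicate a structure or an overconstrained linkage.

M = 4

L=1 J1=0 J2=0
add link → L=2 J1=0 J2=0
C@0,1 dof=2 J2 → L=2 J1=0 J2=1
add link → L=3 J1=0 J2=1
add link → L=4 J1=0 J2=1
add link → L=5 J1=0 J2=1
P@2,1 dof=1 J1 → L=5 J1=1 J2=1
R@3,2 dof=1 J1 → L=5 J1=2 J2=1
add link → L=6 J1=2 J2=1
P@2,0 dof=1 J1 → L=6 J1=3 J2=1
C@0,5 dof=2 J2 → L=6 J1=3 J2=2
P@0,3 dof=1 J1 → L=6 J1=4 J2=2
PS@3,4 dof=2 J2 → L=6 J1=4 J2=3
add link → L=7 J1=4 J2=3
PS@5,6 dof=2 J2 → L=7 J1=4 J2=4
C@0,6 dof=2 J2 → L=7 J1=4 J2=5
add link → L=8 J1=4 J2=5
PS@7,1 dof=2 J2 → L=8 J1=4 J2=6
P@7,5 dof=1 J1 → L=8 J1=5 J2=6
PS@7,6 dof=2 J2 → L=8 J1=5 J2=7
M=3(L−1)−2J1−J2=3·7−2·5−7=4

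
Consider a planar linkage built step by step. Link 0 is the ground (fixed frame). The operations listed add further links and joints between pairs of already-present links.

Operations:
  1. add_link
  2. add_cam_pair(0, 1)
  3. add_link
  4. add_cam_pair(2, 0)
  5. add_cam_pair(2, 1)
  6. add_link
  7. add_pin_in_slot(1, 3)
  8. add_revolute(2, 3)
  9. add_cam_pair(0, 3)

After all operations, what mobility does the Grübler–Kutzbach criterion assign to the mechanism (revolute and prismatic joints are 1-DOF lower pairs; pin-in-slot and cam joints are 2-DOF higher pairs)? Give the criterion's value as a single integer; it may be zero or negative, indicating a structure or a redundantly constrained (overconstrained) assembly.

link 0 = ground. State L|J1|J2 = 1|0|0
+link1  2|0|0
C(0,1) f=2→J2  2|0|1
+link2  3|0|1
C(2,0) f=2→J2  3|0|2
C(2,1) f=2→J2  3|0|3
+link3  4|0|3
PS(1,3) f=2→J2  4|0|4
R(2,3) f=1→J1  4|1|4
C(0,3) f=2→J2  4|1|5
M = 3(4−1)−2·1−5 = 9−2−5 = 2

M = 2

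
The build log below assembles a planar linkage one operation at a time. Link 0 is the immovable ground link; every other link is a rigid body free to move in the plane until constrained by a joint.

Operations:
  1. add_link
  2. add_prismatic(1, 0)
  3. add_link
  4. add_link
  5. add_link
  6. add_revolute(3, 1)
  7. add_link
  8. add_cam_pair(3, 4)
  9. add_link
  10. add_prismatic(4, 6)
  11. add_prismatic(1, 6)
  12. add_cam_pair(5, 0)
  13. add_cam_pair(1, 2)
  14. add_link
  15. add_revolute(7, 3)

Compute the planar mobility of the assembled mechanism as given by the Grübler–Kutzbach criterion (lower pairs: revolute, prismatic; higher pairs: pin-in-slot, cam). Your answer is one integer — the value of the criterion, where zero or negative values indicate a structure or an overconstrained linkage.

[1;0;0] (link 0 is ground)
L+ [2;0;0]
P(1,0)∈J1 [2;1;0]
L+ [3;1;0]
L+ [4;1;0]
L+ [5;1;0]
R(3,1)∈J1 [5;2;0]
L+ [6;2;0]
C(3,4)∈J2 [6;2;1]
L+ [7;2;1]
P(4,6)∈J1 [7;3;1]
P(1,6)∈J1 [7;4;1]
C(5,0)∈J2 [7;4;2]
C(1,2)∈J2 [7;4;3]
L+ [8;4;3]
R(7,3)∈J1 [8;5;3]
mobility = 21 − 10 − 3 = 8

M = 8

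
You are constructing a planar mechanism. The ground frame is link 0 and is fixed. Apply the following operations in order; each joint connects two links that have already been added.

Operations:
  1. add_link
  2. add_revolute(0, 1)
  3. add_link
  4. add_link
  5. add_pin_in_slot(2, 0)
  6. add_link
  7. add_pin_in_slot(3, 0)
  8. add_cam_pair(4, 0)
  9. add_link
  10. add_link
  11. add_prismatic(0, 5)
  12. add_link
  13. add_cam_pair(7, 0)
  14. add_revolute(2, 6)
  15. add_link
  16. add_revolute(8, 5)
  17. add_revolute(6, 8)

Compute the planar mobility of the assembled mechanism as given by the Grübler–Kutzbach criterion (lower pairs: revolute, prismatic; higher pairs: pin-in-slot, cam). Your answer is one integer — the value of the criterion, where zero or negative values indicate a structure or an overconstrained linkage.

M = 10

[1;0;0] (link 0 is ground)
L+ [2;0;0]
R(0,1)∈J1 [2;1;0]
L+ [3;1;0]
L+ [4;1;0]
PS(2,0)∈J2 [4;1;1]
L+ [5;1;1]
PS(3,0)∈J2 [5;1;2]
C(4,0)∈J2 [5;1;3]
L+ [6;1;3]
L+ [7;1;3]
P(0,5)∈J1 [7;2;3]
L+ [8;2;3]
C(7,0)∈J2 [8;2;4]
R(2,6)∈J1 [8;3;4]
L+ [9;3;4]
R(8,5)∈J1 [9;4;4]
R(6,8)∈J1 [9;5;4]
mobility = 24 − 10 − 4 = 10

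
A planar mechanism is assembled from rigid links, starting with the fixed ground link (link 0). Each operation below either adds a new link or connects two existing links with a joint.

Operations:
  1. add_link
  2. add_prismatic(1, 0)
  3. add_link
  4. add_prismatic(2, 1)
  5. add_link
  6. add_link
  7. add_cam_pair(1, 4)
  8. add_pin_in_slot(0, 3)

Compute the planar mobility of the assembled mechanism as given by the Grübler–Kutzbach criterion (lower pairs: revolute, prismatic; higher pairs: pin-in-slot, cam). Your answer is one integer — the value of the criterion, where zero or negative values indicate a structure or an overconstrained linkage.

L=1 J1=0 J2=0
add link → L=2 J1=0 J2=0
P@1,0 dof=1 J1 → L=2 J1=1 J2=0
add link → L=3 J1=1 J2=0
P@2,1 dof=1 J1 → L=3 J1=2 J2=0
add link → L=4 J1=2 J2=0
add link → L=5 J1=2 J2=0
C@1,4 dof=2 J2 → L=5 J1=2 J2=1
PS@0,3 dof=2 J2 → L=5 J1=2 J2=2
M=3(L−1)−2J1−J2=3·4−2·2−2=6

M = 6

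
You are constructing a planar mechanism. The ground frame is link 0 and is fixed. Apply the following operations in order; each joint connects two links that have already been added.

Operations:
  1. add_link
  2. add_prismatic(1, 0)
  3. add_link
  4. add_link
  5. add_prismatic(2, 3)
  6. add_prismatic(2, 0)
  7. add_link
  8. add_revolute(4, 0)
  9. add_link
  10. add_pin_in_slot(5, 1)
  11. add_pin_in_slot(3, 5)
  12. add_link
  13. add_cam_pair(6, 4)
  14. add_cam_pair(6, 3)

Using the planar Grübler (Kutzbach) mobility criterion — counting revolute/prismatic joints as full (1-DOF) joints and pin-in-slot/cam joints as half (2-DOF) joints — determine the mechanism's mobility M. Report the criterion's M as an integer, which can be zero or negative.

M = 6

link 0 = ground. State L|J1|J2 = 1|0|0
+link1  2|0|0
P(1,0) f=1→J1  2|1|0
+link2  3|1|0
+link3  4|1|0
P(2,3) f=1→J1  4|2|0
P(2,0) f=1→J1  4|3|0
+link4  5|3|0
R(4,0) f=1→J1  5|4|0
+link5  6|4|0
PS(5,1) f=2→J2  6|4|1
PS(3,5) f=2→J2  6|4|2
+link6  7|4|2
C(6,4) f=2→J2  7|4|3
C(6,3) f=2→J2  7|4|4
M = 3(7−1)−2·4−4 = 18−8−4 = 6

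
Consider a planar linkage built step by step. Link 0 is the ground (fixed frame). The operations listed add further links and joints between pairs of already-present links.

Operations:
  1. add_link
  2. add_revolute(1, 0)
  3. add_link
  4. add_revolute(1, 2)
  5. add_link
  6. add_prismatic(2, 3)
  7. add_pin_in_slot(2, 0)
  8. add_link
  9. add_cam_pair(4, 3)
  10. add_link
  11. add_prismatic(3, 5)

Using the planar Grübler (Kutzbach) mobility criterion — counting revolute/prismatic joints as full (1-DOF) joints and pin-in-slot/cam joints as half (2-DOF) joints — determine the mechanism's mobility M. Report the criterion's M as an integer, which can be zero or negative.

[1;0;0] (link 0 is ground)
L+ [2;0;0]
R(1,0)∈J1 [2;1;0]
L+ [3;1;0]
R(1,2)∈J1 [3;2;0]
L+ [4;2;0]
P(2,3)∈J1 [4;3;0]
PS(2,0)∈J2 [4;3;1]
L+ [5;3;1]
C(4,3)∈J2 [5;3;2]
L+ [6;3;2]
P(3,5)∈J1 [6;4;2]
mobility = 15 − 8 − 2 = 5

M = 5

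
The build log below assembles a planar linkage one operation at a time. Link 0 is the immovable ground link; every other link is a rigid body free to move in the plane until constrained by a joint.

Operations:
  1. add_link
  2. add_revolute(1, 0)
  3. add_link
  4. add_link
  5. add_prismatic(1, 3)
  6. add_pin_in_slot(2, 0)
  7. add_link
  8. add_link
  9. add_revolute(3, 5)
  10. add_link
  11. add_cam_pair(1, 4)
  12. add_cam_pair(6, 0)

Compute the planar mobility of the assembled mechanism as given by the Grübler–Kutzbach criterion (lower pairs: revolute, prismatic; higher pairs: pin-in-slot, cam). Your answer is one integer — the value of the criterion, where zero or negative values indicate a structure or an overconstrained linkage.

M = 9

(L,J1,J2)=(1,0,0); link0 fixed
link1: (2,0,0)
R 1-0 [J1]: (2,1,0)
link2: (3,1,0)
link3: (4,1,0)
P 1-3 [J1]: (4,2,0)
PS 2-0 [J2]: (4,2,1)
link4: (5,2,1)
link5: (6,2,1)
R 3-5 [J1]: (6,3,1)
link6: (7,3,1)
C 1-4 [J2]: (7,3,2)
C 6-0 [J2]: (7,3,3)
Grübler: 3·6 − 2·3 − 3 = 9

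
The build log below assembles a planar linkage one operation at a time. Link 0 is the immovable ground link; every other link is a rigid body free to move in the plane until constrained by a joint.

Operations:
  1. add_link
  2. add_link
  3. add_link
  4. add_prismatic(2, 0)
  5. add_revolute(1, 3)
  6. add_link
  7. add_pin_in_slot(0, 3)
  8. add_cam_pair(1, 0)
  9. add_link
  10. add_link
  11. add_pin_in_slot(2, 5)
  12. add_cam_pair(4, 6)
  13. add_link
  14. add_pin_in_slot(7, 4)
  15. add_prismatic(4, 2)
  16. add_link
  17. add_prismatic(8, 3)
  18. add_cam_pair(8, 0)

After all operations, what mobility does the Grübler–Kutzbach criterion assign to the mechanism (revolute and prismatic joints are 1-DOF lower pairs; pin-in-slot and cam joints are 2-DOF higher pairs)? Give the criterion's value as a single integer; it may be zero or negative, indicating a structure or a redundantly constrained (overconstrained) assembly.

M = 10

ground; <1,0,0>
#1 <2,0,0>
#2 <3,0,0>
#3 <4,0,0>
P:2↔0 J1 <4,1,0>
R:1↔3 J1 <4,2,0>
#4 <5,2,0>
PS:0↔3 J2 <5,2,1>
C:1↔0 J2 <5,2,2>
#5 <6,2,2>
#6 <7,2,2>
PS:2↔5 J2 <7,2,3>
C:4↔6 J2 <7,2,4>
#7 <8,2,4>
PS:7↔4 J2 <8,2,5>
P:4↔2 J1 <8,3,5>
#8 <9,3,5>
P:8↔3 J1 <9,4,5>
C:8↔0 J2 <9,4,6>
3×8 − 2×4 − 1×6 = 10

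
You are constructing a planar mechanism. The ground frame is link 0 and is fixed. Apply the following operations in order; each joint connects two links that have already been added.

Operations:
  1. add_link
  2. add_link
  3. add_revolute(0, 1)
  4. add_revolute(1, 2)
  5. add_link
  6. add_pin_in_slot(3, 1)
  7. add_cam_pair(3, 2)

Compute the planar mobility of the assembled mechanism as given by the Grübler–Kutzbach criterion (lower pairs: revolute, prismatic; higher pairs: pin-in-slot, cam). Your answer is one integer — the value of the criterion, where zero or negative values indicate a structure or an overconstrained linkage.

ground; <1,0,0>
#1 <2,0,0>
#2 <3,0,0>
R:0↔1 J1 <3,1,0>
R:1↔2 J1 <3,2,0>
#3 <4,2,0>
PS:3↔1 J2 <4,2,1>
C:3↔2 J2 <4,2,2>
3×3 − 2×2 − 1×2 = 3

M = 3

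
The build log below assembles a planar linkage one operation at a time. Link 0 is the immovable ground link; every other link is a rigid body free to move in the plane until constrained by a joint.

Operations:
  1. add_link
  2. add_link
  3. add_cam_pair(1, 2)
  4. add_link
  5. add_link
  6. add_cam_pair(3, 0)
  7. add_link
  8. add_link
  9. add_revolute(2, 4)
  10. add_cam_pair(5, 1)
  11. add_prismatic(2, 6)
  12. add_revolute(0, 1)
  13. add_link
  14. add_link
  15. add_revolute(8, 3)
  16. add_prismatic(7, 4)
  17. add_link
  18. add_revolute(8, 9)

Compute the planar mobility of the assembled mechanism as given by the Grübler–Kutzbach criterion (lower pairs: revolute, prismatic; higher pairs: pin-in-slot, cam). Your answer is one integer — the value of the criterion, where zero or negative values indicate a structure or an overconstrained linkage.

[1;0;0] (link 0 is ground)
L+ [2;0;0]
L+ [3;0;0]
C(1,2)∈J2 [3;0;1]
L+ [4;0;1]
L+ [5;0;1]
C(3,0)∈J2 [5;0;2]
L+ [6;0;2]
L+ [7;0;2]
R(2,4)∈J1 [7;1;2]
C(5,1)∈J2 [7;1;3]
P(2,6)∈J1 [7;2;3]
R(0,1)∈J1 [7;3;3]
L+ [8;3;3]
L+ [9;3;3]
R(8,3)∈J1 [9;4;3]
P(7,4)∈J1 [9;5;3]
L+ [10;5;3]
R(8,9)∈J1 [10;6;3]
mobility = 27 − 12 − 3 = 12

M = 12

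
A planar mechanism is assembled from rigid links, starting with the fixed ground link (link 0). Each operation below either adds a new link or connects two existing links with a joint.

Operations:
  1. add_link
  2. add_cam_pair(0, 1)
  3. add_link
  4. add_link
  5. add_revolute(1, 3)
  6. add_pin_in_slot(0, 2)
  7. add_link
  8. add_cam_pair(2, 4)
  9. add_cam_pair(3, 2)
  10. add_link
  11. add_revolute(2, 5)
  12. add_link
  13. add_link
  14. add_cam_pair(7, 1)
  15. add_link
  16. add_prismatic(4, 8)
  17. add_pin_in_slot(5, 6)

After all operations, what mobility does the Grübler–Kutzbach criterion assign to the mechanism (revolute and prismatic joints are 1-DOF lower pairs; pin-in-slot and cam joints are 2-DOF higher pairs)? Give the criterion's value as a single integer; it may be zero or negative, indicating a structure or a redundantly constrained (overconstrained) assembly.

link 0 = ground. State L|J1|J2 = 1|0|0
+link1  2|0|0
C(0,1) f=2→J2  2|0|1
+link2  3|0|1
+link3  4|0|1
R(1,3) f=1→J1  4|1|1
PS(0,2) f=2→J2  4|1|2
+link4  5|1|2
C(2,4) f=2→J2  5|1|3
C(3,2) f=2→J2  5|1|4
+link5  6|1|4
R(2,5) f=1→J1  6|2|4
+link6  7|2|4
+link7  8|2|4
C(7,1) f=2→J2  8|2|5
+link8  9|2|5
P(4,8) f=1→J1  9|3|5
PS(5,6) f=2→J2  9|3|6
M = 3(9−1)−2·3−6 = 24−6−6 = 12

M = 12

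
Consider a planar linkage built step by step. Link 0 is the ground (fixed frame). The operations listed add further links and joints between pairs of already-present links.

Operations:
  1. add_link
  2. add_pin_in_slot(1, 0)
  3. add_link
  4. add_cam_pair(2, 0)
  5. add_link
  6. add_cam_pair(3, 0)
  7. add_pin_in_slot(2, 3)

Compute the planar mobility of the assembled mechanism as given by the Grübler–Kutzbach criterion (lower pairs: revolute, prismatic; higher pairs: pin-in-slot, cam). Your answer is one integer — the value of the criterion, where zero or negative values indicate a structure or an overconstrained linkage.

M = 5

link 0 = ground. State L|J1|J2 = 1|0|0
+link1  2|0|0
PS(1,0) f=2→J2  2|0|1
+link2  3|0|1
C(2,0) f=2→J2  3|0|2
+link3  4|0|2
C(3,0) f=2→J2  4|0|3
PS(2,3) f=2→J2  4|0|4
M = 3(4−1)−2·0−4 = 9−0−4 = 5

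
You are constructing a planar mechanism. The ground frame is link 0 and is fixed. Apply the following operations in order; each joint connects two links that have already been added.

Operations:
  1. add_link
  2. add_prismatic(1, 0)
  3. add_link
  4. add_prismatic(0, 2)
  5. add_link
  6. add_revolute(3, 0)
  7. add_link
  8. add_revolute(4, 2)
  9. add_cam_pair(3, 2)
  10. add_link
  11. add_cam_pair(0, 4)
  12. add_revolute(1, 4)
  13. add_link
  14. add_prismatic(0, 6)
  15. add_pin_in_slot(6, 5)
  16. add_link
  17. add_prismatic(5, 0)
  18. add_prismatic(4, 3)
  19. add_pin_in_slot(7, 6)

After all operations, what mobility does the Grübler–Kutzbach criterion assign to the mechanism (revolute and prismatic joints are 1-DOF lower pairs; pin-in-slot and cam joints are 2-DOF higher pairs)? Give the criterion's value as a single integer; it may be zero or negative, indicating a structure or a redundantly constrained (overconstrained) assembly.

M = 1

[1;0;0] (link 0 is ground)
L+ [2;0;0]
P(1,0)∈J1 [2;1;0]
L+ [3;1;0]
P(0,2)∈J1 [3;2;0]
L+ [4;2;0]
R(3,0)∈J1 [4;3;0]
L+ [5;3;0]
R(4,2)∈J1 [5;4;0]
C(3,2)∈J2 [5;4;1]
L+ [6;4;1]
C(0,4)∈J2 [6;4;2]
R(1,4)∈J1 [6;5;2]
L+ [7;5;2]
P(0,6)∈J1 [7;6;2]
PS(6,5)∈J2 [7;6;3]
L+ [8;6;3]
P(5,0)∈J1 [8;7;3]
P(4,3)∈J1 [8;8;3]
PS(7,6)∈J2 [8;8;4]
mobility = 21 − 16 − 4 = 1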